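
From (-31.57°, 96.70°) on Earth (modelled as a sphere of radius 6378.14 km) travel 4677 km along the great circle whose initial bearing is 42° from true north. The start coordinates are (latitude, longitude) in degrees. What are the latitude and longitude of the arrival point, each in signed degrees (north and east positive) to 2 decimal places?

1.99°, 123.32°

Angular distance δ = d/R = 4677/6378.14 = 0.73329 rad; initial bearing θ = 0.7330 rad.
sin φ₂ = sin φ₁ cos δ + cos φ₁ sin δ cos θ = (-0.5235)(0.7430) + (0.8520)(0.6693)(0.7431) = 0.0348, so φ₂ = 1.99°.
Δλ = atan2(sin θ sin δ cos φ₁, cos δ − sin φ₁ sin φ₂) = atan2(0.3816, 0.7612) = 26.624°.
λ₂ = 96.700° + 26.624° = 123.32°.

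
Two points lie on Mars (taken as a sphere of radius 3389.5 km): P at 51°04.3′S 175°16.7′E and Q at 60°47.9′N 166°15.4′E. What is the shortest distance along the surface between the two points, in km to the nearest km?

Let φ₁ = -0.8914 rad, φ₂ = 1.0611 rad, and Δλ = -0.1575 rad.
cos c = sin φ₁ sin φ₂ + cos φ₁ cos φ₂ cos Δλ = (-0.7779)(0.8729) + (0.6283)(0.4879)(0.9876) = -0.37629,
so c = arccos(-0.37629) = 1.95659 rad.
Distance = R·c = 3389.5 × 1.9566 ≈ 6632 km.

6632 km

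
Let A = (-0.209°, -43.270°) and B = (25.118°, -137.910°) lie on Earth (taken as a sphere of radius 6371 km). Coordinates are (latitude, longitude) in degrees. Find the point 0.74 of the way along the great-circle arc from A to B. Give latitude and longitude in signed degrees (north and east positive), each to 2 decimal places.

Central angle δ = 1.6457 rad. Interpolating on the sphere with fraction f = 0.74:
P = [sin((1−f)δ)·A + sin(fδ)·B] / sin δ = 0.4161·A + 0.9410·B in Cartesian coordinates,
giving P = (-0.3293, -0.8563, 0.3979), i.e. latitude 23.45°, longitude -111.03°.

23.45°, -111.03°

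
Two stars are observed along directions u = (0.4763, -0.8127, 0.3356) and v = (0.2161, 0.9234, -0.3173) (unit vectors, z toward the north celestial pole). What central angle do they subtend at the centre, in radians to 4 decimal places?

2.4249 rad

u·v = -0.7540; |u| = 1.0000, |v| = 1.0000.
cos θ = (u·v)/(|u||v|) = -0.7540, so θ = 2.4249 rad.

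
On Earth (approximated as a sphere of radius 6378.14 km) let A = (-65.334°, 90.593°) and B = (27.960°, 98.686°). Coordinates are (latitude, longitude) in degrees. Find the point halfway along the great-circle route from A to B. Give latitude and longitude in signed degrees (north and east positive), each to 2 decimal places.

The central angle between A and B is δ = 1.6320 rad.
With f = 0.5, the slerp weights are sin((1−f)δ)/sin δ = 0.7298 and sin(fδ)/sin δ = 0.7298.
Weighted sum of the unit vectors: (0.7298)·(-0.0043,0.4173,-0.9088) + (0.7298)·(-0.1334,0.8731,0.4689) = (-0.1005, 0.9417, -0.3210).
Converting back: φ = atan2(z, √(x²+y²)) = -18.72°, λ = atan2(y, x) = 96.09°.

-18.72°, 96.09°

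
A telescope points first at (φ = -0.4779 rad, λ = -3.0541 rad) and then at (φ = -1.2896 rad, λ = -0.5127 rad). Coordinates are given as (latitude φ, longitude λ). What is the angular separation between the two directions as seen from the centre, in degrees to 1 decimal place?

Let φ₁ = -0.4779 rad, φ₂ = -1.2896 rad, and Δλ = 2.5414 rad.
Haversine: a = sin²(Δφ/2) + cos φ₁ cos φ₂ sin²(Δλ/2) = 0.1559 + (0.8880)(0.2775)(0.9126) = 0.38075.
Central angle c = 2·arcsin(√a) = 1.32997 rad.
So the angular separation is 76.2°.

76.2°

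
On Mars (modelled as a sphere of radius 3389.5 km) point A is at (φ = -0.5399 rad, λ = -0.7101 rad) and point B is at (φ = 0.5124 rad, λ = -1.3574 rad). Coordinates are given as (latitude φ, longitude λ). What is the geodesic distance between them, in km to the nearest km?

4133 km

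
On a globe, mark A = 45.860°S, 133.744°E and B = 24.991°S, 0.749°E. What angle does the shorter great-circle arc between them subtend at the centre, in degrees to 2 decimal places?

97.31°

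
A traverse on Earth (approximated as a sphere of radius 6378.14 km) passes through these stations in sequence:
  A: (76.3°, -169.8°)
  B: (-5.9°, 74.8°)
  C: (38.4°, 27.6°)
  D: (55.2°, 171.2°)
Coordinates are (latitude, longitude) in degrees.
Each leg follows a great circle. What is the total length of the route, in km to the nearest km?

27295 km

Leg A→B: central angle 1.7731 rad, distance 11309.0 km.
Leg B→C: central angle 1.0863 rad, distance 6928.3 km.
Leg C→D: central angle 1.4202 rad, distance 9058.1 km.
Total: 11309.0 + 6928.3 + 9058.1 ≈ 27295 km.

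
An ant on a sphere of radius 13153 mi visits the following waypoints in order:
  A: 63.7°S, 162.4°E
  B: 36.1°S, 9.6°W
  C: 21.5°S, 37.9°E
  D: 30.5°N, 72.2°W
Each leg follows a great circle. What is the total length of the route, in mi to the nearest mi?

Leg A→B: central angle 1.3962 rad, distance 18364.4 mi.
Leg B→C: central angle 0.7615 rad, distance 10015.5 mi.
Leg C→D: central angle 2.0505 rad, distance 26970.2 mi.
Total: 18364.4 + 10015.5 + 26970.2 ≈ 55350 mi.

55350 mi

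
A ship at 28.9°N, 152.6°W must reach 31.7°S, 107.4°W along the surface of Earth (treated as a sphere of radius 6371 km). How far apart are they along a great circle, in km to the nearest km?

Let φ₁ = 0.5044 rad, φ₂ = -0.5533 rad, and Δλ = 0.7889 rad.
Haversine: a = sin²(Δφ/2) + cos φ₁ cos φ₂ sin²(Δλ/2) = 0.2545 + (0.8755)(0.8508)(0.1477) = 0.36455.
Central angle c = 2·arcsin(√a) = 1.29647 rad.
Distance = R·c = 6371 × 1.2965 ≈ 8260 km.

8260 km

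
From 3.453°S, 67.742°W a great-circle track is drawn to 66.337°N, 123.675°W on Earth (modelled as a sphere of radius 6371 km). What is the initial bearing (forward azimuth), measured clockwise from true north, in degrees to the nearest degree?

With φ₁ = -0.0603, φ₂ = 1.1578, Δλ = -0.9762 rad, the forward-azimuth formula gives
θ = atan2( sin Δλ cos φ₂ , cos φ₁ sin φ₂ − sin φ₁ cos φ₂ cos Δλ ) = atan2(-0.3325, 0.9278) = -19.72°.
Adding 360° brings this into [0°, 360°): 340°.

340°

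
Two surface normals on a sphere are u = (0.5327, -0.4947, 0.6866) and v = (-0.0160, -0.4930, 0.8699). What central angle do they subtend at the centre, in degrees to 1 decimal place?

33.6°

u·v = 0.8326; |u| = 1.0000, |v| = 1.0000.
cos θ = (u·v)/(|u||v|) = 0.8327, so θ = 33.6°.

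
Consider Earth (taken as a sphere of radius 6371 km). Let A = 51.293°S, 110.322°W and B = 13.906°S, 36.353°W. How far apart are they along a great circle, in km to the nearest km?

Let φ₁ = -0.8952 rad, φ₂ = -0.2427 rad, and Δλ = 1.2910 rad.
cos c = sin φ₁ sin φ₂ + cos φ₁ cos φ₂ cos Δλ = (-0.7804)(-0.2403) + (0.6253)(0.9707)(0.2762) = 0.35517,
so c = arccos(0.35517) = 1.20770 rad.
Distance = R·c = 6371 × 1.2077 ≈ 7694 km.

7694 km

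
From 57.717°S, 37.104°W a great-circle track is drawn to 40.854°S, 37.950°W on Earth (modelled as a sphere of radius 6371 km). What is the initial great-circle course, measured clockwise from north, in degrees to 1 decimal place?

With φ₁ = -1.0074, φ₂ = -0.7130, Δλ = -0.0148 rad, the forward-azimuth formula gives
θ = atan2( sin Δλ cos φ₂ , cos φ₁ sin φ₂ − sin φ₁ cos φ₂ cos Δλ ) = atan2(-0.0112, 0.2900) = -2.21°.
Adding 360° brings this into [0°, 360°): 357.8°.

357.8°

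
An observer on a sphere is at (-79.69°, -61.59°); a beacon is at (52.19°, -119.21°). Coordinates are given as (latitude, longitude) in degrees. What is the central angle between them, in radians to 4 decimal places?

With latitudes φ₁ = -79.690°, φ₂ = 52.190° and longitude difference Δλ = -57.620°:
Haversine: a = sin²(Δφ/2) + cos φ₁ cos φ₂ sin²(Δλ/2) = 0.8338 + (0.1790)(0.6130)(0.2322) = 0.85927.
Central angle c = 2·arcsin(√a) = 2.37249 rad.
So the angular separation is 2.3725 rad.

2.3725 rad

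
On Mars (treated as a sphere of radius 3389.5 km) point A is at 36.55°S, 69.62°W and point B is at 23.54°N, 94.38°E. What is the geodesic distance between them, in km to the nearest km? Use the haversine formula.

Let φ₁ = -0.6379 rad, φ₂ = 0.4109 rad, and Δλ = 2.8623 rad.
Haversine: a = sin²(Δφ/2) + cos φ₁ cos φ₂ sin²(Δλ/2) = 0.2507 + (0.8033)(0.9168)(0.9806) = 0.97290.
Central angle c = 2·arcsin(√a) = 2.81085 rad.
Distance = R·c = 3389.5 × 2.8108 ≈ 9527 km.

9527 km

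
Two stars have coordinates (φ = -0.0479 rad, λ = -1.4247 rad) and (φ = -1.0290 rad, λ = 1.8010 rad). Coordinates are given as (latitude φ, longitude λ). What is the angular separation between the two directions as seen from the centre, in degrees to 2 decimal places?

In radians: φ₁ = -0.0479, φ₂ = -1.0290, Δλ = -175.181° = -3.0575 rad.
Haversine: a = sin²(Δφ/2) + cos φ₁ cos φ₂ sin²(Δλ/2) = 0.2219 + (0.9989)(0.5157)(0.9982) = 0.73612.
Central angle c = 2·arcsin(√a) = 2.06263 rad.
So the angular separation is 118.18°.

118.18°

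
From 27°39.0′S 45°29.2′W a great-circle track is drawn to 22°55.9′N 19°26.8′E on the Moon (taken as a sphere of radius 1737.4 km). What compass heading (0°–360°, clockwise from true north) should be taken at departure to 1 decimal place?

With φ₁ = -0.4826, φ₂ = 0.4002, Δλ = 1.1333 rad, the forward-azimuth formula gives
θ = atan2( sin Δλ cos φ₂ , cos φ₁ sin φ₂ − sin φ₁ cos φ₂ cos Δλ ) = atan2(0.8342, 0.5262) = 57.76°.
So the initial bearing is 57.8°.

57.8°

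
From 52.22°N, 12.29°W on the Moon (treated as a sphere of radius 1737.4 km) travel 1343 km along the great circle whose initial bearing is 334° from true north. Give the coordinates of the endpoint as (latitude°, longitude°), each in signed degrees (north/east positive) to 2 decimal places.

Angular distance δ = d/R = 1343/1737.4 = 0.77299 rad; initial bearing θ = 5.8294 rad.
sin φ₂ = sin φ₁ cos δ + cos φ₁ sin δ cos θ = (0.7904)(0.7158) + (0.6126)(0.6983)(0.8988) = 0.9503, so φ₂ = 71.85°.
Δλ = atan2(sin θ sin δ cos φ₁, cos δ − sin φ₁ sin φ₂) = atan2(-0.1875, -0.0352) = -100.640°.
λ₂ = -12.290° − 100.640° = -112.93°.

71.85°, -112.93°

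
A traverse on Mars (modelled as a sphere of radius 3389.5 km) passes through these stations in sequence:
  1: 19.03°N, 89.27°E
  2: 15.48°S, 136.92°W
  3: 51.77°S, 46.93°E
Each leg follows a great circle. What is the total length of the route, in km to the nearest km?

14703 km

Leg 1→2: central angle 2.3713 rad, distance 8037.6 km.
Leg 2→3: central angle 1.9664 rad, distance 6665.1 km.
Total: 8037.6 + 6665.1 ≈ 14703 km.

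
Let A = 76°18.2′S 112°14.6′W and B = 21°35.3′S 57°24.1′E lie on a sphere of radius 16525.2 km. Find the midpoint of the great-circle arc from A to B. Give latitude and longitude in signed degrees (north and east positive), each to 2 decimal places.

-62.47°, 53.91°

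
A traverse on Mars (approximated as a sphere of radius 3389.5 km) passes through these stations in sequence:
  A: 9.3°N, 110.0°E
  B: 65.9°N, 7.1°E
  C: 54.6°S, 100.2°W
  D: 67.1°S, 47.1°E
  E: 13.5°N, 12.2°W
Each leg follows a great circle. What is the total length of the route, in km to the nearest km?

Leg A→B: central angle 1.5132 rad, distance 5129.0 km.
Leg B→C: central angle 2.5225 rad, distance 8550.1 km.
Leg C→D: central angle 0.9750 rad, distance 3304.6 km.
Leg D→E: central angle 1.5927 rad, distance 5398.4 km.
Total: 5129.0 + 8550.1 + 3304.6 + 5398.4 ≈ 22382 km.

22382 km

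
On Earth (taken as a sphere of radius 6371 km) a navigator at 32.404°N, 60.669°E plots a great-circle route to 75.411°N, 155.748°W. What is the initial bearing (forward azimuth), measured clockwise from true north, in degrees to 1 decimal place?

Δλ = 143.583° = 2.5060 rad.
y = sin Δλ · cos φ₂ = (0.5937)(0.2519) = 0.1495
x = cos φ₁ sin φ₂ − sin φ₁ cos φ₂ cos Δλ = (0.8443)(0.9678) − (0.5359)(0.2519)(-0.8047) = 0.9257
θ = atan2(y, x) = 9.18°, so the bearing is 9.2°.

9.2°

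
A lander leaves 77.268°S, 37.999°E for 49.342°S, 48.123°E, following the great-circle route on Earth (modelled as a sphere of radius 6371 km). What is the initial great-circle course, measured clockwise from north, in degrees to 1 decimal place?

With φ₁ = -1.3486, φ₂ = -0.8612, Δλ = 0.1767 rad, the forward-azimuth formula gives
θ = atan2( sin Δλ cos φ₂ , cos φ₁ sin φ₂ − sin φ₁ cos φ₂ cos Δλ ) = atan2(0.1145, 0.4584) = 14.03°.
So the initial bearing is 14.0°.

14.0°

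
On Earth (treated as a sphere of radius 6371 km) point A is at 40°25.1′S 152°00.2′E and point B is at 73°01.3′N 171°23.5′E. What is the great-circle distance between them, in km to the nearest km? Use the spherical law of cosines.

Let φ₁ = -0.7054 rad, φ₂ = 1.2745 rad, and Δλ = 0.3384 rad.
cos c = sin φ₁ sin φ₂ + cos φ₁ cos φ₂ cos Δλ = (-0.6484)(0.9564) + (0.7613)(0.2920)(0.9433) = -0.41040,
so c = arccos(-0.41040) = 1.99368 rad.
Distance = R·c = 6371 × 1.9937 ≈ 12702 km.

12702 km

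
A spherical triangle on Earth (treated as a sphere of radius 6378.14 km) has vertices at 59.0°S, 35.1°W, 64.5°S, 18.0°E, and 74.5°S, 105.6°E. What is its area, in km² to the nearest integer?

Side lengths (central angles): a = 0.5062, b = 0.7677, c = 0.4352 rad; semiperimeter s = 0.8546.
By l'Huilier's theorem, tan(E/4) = √[tan(s/2) tan((s−a)/2) tan((s−b)/2) tan((s−c)/2)], giving spherical excess E = 0.1088 rad.
Area = E·R² = 0.1088 × (6378.14)² ≈ 4427799 km².

4427799 km²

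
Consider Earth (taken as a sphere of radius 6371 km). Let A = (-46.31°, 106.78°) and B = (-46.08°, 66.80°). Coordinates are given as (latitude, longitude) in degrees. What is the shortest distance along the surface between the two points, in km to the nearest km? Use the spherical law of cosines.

3044 km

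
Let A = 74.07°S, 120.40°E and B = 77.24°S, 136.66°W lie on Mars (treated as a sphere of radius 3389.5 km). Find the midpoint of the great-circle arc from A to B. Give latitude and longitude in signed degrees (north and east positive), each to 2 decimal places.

The central angle between A and B is δ = 0.3917 rad.
With f = 0.5, the slerp weights are sin((1−f)δ)/sin δ = 0.5097 and sin(fδ)/sin δ = 0.5097.
Weighted sum of the unit vectors: (0.5097)·(-0.1389,0.2367,-0.9616) + (0.5097)·(-0.1606,-0.1516,-0.9753) = (-0.1527, 0.0434, -0.9873).
Converting back: φ = atan2(z, √(x²+y²)) = -80.87°, λ = atan2(y, x) = 164.13°.

-80.87°, 164.13°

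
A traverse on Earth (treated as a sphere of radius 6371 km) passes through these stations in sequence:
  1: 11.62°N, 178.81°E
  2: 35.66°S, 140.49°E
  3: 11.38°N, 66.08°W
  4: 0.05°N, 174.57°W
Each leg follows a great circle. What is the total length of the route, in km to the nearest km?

34857 km

Leg 1→2: central angle 1.0391 rad, distance 6620.4 km.
Leg 2→3: central angle 2.5453 rad, distance 16216.1 km.
Leg 3→4: central angle 1.8868 rad, distance 12020.5 km.
Total: 6620.4 + 16216.1 + 12020.5 ≈ 34857 km.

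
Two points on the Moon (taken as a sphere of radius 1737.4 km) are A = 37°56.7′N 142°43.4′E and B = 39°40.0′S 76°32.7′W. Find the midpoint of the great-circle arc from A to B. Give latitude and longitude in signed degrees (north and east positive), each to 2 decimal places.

-2.56°, -148.85°

The central angle between A and B is δ = 2.6109 rad.
With f = 0.5, the slerp weights are sin((1−f)δ)/sin δ = 1.9067 and sin(fδ)/sin δ = 1.9067.
Weighted sum of the unit vectors: (1.9067)·(-0.6275,0.4776,0.6149) + (1.9067)·(0.1791,-0.7486,-0.6383) = (-0.8550, -0.5168, -0.0446).
Converting back: φ = atan2(z, √(x²+y²)) = -2.56°, λ = atan2(y, x) = -148.85°.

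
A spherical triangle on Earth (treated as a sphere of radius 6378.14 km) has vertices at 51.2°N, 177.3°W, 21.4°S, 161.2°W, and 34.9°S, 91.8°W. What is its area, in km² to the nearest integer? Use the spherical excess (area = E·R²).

36625367 km²

Side lengths (central angles): a = 1.0731, b = 1.9884, c = 1.2910 rad; semiperimeter s = 2.1762.
By l'Huilier's theorem, tan(E/4) = √[tan(s/2) tan((s−a)/2) tan((s−b)/2) tan((s−c)/2)], giving spherical excess E = 0.9003 rad.
Area = E·R² = 0.9003 × (6378.14)² ≈ 36625367 km².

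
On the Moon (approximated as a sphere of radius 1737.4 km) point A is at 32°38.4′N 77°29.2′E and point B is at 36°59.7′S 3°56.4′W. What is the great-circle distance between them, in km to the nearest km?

Let φ₁ = 0.5697 rad, φ₂ = -0.6457 rad, and Δλ = -1.4212 rad.
Haversine: a = sin²(Δφ/2) + cos φ₁ cos φ₂ sin²(Δλ/2) = 0.3260 + (0.8421)(0.7987)(0.4255) = 0.61215.
Central angle c = 2·arcsin(√a) = 1.79702 rad.
Distance = R·c = 1737.4 × 1.7970 ≈ 3122 km.

3122 km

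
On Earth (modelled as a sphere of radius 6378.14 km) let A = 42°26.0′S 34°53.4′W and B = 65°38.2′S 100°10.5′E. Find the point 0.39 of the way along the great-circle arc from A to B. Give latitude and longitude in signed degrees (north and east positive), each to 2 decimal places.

The central angle between A and B is δ = 1.1602 rad.
With f = 0.39, the slerp weights are sin((1−f)δ)/sin δ = 0.7090 and sin(fδ)/sin δ = 0.4768.
Weighted sum of the unit vectors: (0.7090)·(0.6054,-0.4222,-0.6747) + (0.4768)·(-0.0729,0.4060,-0.9109) = (0.3945, -0.1057, -0.9128).
Converting back: φ = atan2(z, √(x²+y²)) = -65.89°, λ = atan2(y, x) = -15.00°.

-65.89°, -15.00°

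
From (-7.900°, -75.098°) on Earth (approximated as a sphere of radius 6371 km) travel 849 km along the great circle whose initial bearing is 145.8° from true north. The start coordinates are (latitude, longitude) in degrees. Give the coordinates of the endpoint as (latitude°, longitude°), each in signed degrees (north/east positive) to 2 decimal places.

Angular distance δ = d/R = 849/6371 = 0.13326 rad; initial bearing θ = 2.5447 rad.
sin φ₂ = sin φ₁ cos δ + cos φ₁ sin δ cos θ = (-0.1374)(0.9911) + (0.9905)(0.1329)(-0.8271) = -0.2451, so φ₂ = -14.19°.
Δλ = atan2(sin θ sin δ cos φ₁, cos δ − sin φ₁ sin φ₂) = atan2(0.0740, 0.9574) = 4.418°.
λ₂ = -75.098° + 4.418° = -70.68°.

-14.19°, -70.68°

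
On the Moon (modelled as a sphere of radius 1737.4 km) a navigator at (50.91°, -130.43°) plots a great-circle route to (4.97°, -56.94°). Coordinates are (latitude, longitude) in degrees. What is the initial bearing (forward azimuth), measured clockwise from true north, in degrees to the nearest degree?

Δλ = 73.490° = 1.2826 rad.
y = sin Δλ · cos φ₂ = (0.9588)(0.9962) = 0.9552
x = cos φ₁ sin φ₂ − sin φ₁ cos φ₂ cos Δλ = (0.6305)(0.0866) − (0.7762)(0.9962)(0.2842) = -0.1651
θ = atan2(y, x) = 99.81°, so the bearing is 100°.

100°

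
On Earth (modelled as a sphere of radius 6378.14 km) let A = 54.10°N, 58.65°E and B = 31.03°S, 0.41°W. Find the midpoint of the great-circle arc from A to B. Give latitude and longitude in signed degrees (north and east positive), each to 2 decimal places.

Central angle δ = 1.7307 rad. Interpolating on the sphere with fraction f = 0.5:
P = [sin((1−f)δ)·A + sin(fδ)·B] / sin δ = 0.7712·A + 0.7712·B in Cartesian coordinates,
giving P = (0.8960, 0.3814, 0.2271), i.e. latitude 13.13°, longitude 23.06°.

13.13°, 23.06°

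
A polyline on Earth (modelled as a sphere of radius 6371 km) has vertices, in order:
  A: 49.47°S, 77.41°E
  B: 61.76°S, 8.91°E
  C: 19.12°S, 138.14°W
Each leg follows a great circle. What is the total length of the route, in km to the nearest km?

14844 km

Leg A→B: central angle 0.6725 rad, distance 4284.2 km.
Leg B→C: central angle 1.6575 rad, distance 10559.9 km.
Total: 4284.2 + 10559.9 ≈ 14844 km.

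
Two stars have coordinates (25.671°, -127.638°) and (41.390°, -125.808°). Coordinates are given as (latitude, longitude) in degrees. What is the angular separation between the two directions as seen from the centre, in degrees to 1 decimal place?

15.8°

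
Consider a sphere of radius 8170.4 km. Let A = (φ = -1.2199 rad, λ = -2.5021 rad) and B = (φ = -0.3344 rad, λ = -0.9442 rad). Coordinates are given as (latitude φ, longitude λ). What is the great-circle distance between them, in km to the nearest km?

10238 km

With latitudes φ₁ = -69.895°, φ₂ = -19.160° and longitude difference Δλ = 89.261°:
Haversine: a = sin²(Δφ/2) + cos φ₁ cos φ₂ sin²(Δλ/2) = 0.1835 + (0.3437)(0.9446)(0.4936) = 0.34380.
Central angle c = 2·arcsin(√a) = 1.25309 rad.
Distance = R·c = 8170.4 × 1.2531 ≈ 10238 km.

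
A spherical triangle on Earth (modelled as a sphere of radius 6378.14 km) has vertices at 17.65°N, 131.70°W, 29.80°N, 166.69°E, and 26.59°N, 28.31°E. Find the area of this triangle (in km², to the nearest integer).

71361133 km²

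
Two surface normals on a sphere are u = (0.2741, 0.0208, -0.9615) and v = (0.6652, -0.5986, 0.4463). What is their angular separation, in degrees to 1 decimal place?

u·v = -0.2592; |u| = 1.0000, |v| = 1.0000.
cos θ = (u·v)/(|u||v|) = -0.2592, so θ = 105.0°.

105.0°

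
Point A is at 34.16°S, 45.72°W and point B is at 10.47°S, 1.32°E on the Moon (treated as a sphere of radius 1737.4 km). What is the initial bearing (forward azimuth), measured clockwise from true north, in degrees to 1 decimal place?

72.6°

Δλ = 47.040° = 0.8210 rad.
y = sin Δλ · cos φ₂ = (0.7318)(0.9834) = 0.7196
x = cos φ₁ sin φ₂ − sin φ₁ cos φ₂ cos Δλ = (0.8275)(-0.1817) − (-0.5615)(0.9834)(0.6815) = 0.2259
θ = atan2(y, x) = 72.57°, so the bearing is 72.6°.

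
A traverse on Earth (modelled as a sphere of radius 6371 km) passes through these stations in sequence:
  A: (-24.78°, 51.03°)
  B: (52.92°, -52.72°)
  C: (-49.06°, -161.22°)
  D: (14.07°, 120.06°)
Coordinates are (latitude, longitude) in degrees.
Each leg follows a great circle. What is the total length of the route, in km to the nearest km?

Leg A→B: central angle 2.0539 rad, distance 13085.2 km.
Leg B→C: central angle 2.3862 rad, distance 15202.6 km.
Leg C→D: central angle 1.6301 rad, distance 10385.7 km.
Total: 13085.2 + 15202.6 + 10385.7 ≈ 38673 km.

38673 km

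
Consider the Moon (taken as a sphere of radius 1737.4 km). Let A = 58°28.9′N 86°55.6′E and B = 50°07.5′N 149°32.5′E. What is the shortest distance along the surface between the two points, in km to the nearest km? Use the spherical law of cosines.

1094 km

In radians: φ₁ = 1.0207, φ₂ = 0.8748, Δλ = 62.615° = 1.0928 rad.
cos c = sin φ₁ sin φ₂ + cos φ₁ cos φ₂ cos Δλ = (0.8525)(0.7674) + (0.5228)(0.6411)(0.4600) = 0.80839,
so c = arccos(0.80839) = 0.62939 rad.
Distance = R·c = 1737.4 × 0.6294 ≈ 1094 km.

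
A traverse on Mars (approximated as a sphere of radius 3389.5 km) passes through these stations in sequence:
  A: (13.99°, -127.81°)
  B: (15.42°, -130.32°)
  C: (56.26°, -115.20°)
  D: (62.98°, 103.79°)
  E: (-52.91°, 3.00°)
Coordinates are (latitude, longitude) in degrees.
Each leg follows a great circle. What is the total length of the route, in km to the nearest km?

Leg A→B: central angle 0.0492 rad, distance 166.7 km.
Leg B→C: central angle 0.7407 rad, distance 2510.6 km.
Leg C→D: central angle 0.9948 rad, distance 3371.9 km.
Leg D→E: central angle 2.4371 rad, distance 8260.4 km.
Total: 166.7 + 2510.6 + 3371.9 + 8260.4 ≈ 14310 km.

14310 km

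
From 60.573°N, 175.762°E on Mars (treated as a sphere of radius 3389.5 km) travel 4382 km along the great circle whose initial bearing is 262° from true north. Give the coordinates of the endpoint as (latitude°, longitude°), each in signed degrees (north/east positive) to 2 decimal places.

9.98°, 100.55°

Angular distance δ = d/R = 4382/3389.5 = 1.29282 rad; initial bearing θ = 4.5728 rad.
sin φ₂ = sin φ₁ cos δ + cos φ₁ sin δ cos θ = (0.8710)(0.2744) + (0.4913)(0.9616)(-0.1392) = 0.1733, so φ₂ = 9.98°.
Δλ = atan2(sin θ sin δ cos φ₁, cos δ − sin φ₁ sin φ₂) = atan2(-0.4679, 0.1235) = -75.212°.
λ₂ = 175.762° − 75.212° = 100.55°.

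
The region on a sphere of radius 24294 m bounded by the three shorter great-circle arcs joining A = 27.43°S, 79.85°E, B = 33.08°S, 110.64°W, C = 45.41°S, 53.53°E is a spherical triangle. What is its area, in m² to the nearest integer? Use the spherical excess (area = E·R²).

Side lengths (central angles): a = 1.7490, b = 0.4809, c = 2.0713 rad; semiperimeter s = 2.1506.
By l'Huilier's theorem, tan(E/4) = √[tan(s/2) tan((s−a)/2) tan((s−b)/2) tan((s−c)/2)], giving spherical excess E = 0.5110 rad.
Area = E·R² = 0.5110 × (24294)² ≈ 301576137 m².

301576137 m²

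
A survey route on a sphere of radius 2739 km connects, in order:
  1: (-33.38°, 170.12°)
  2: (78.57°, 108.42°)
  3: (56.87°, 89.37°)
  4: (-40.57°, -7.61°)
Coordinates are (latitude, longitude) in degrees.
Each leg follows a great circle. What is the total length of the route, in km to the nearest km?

Leg 1→2: central angle 2.0497 rad, distance 5614.2 km.
Leg 2→3: central angle 0.3945 rad, distance 1080.4 km.
Leg 3→4: central angle 2.2082 rad, distance 6048.2 km.
Total: 5614.2 + 1080.4 + 6048.2 ≈ 12743 km.

12743 km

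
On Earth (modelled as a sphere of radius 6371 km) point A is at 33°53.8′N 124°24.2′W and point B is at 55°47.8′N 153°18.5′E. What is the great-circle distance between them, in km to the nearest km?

Let φ₁ = 0.5916 rad, φ₂ = 0.9738 rad, and Δλ = -1.4362 rad.
cos c = sin φ₁ sin φ₂ + cos φ₁ cos φ₂ cos Δλ = (0.5577)(0.8270) + (0.8300)(0.5621)(0.1342) = 0.52385,
so c = arccos(0.52385) = 1.01943 rad.
Distance = R·c = 6371 × 1.0194 ≈ 6495 km.

6495 km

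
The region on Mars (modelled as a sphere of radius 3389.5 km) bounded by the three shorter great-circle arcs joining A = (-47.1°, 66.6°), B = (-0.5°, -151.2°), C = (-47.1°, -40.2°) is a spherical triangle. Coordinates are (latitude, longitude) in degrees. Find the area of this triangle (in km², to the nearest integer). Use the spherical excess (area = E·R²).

Side lengths (central angles): a = 1.8106, b = 1.1563, c = 2.1311 rad; semiperimeter s = 2.5491.
By l'Huilier's theorem, tan(E/4) = √[tan(s/2) tan((s−a)/2) tan((s−b)/2) tan((s−c)/2)], giving spherical excess E = 1.7708 rad.
Area = E·R² = 1.7708 × (3389.5)² ≈ 20344006 km².

20344006 km²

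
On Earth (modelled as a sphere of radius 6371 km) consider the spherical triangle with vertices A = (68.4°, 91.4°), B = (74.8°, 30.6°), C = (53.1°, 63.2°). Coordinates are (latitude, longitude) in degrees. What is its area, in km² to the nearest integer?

2406109 km²

Side lengths (central angles): a = 0.4410, b = 0.3531, c = 0.3352 rad; semiperimeter s = 0.5646.
By l'Huilier's theorem, tan(E/4) = √[tan(s/2) tan((s−a)/2) tan((s−b)/2) tan((s−c)/2)], giving spherical excess E = 0.0593 rad.
Area = E·R² = 0.0593 × (6371)² ≈ 2406109 km².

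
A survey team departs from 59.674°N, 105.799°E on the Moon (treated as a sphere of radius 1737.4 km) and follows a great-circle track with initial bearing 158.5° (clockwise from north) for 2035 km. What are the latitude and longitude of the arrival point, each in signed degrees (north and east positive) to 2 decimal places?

Angular distance δ = d/R = 2035/1737.4 = 1.17129 rad; initial bearing θ = 2.7663 rad.
sin φ₂ = sin φ₁ cos δ + cos φ₁ sin δ cos θ = (0.8632)(0.3890) + (0.5049)(0.9213)(-0.9304) = -0.0971, so φ₂ = -5.57°.
Δλ = atan2(sin θ sin δ cos φ₁, cos δ − sin φ₁ sin φ₂) = atan2(0.1705, 0.4727) = 19.831°.
λ₂ = 105.799° + 19.831° = 125.63°.

-5.57°, 125.63°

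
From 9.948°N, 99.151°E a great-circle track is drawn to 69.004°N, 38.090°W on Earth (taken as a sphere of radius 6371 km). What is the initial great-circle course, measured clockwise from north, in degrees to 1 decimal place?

Δλ = -137.241° = -2.3953 rad.
y = sin Δλ · cos φ₂ = (-0.6789)(0.3583) = -0.2433
x = cos φ₁ sin φ₂ − sin φ₁ cos φ₂ cos Δλ = (0.9850)(0.9336) − (0.1728)(0.3583)(-0.7342) = 0.9650
θ = atan2(y, x) = -14.15°; adding 360° gives 345.9°.

345.9°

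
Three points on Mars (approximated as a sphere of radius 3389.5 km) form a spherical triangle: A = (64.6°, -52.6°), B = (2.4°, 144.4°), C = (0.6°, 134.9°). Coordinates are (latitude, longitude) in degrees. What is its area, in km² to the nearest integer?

2822791 km²

Side lengths (central angles): a = 0.1687, b = 1.9996, c = 1.9520 rad; semiperimeter s = 2.0601.
By l'Huilier's theorem, tan(E/4) = √[tan(s/2) tan((s−a)/2) tan((s−b)/2) tan((s−c)/2)], giving spherical excess E = 0.2457 rad.
Area = E·R² = 0.2457 × (3389.5)² ≈ 2822791 km².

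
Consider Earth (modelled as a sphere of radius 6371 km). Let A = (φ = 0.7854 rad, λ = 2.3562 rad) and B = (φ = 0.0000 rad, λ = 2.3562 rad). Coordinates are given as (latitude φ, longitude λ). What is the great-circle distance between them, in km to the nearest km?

5004 km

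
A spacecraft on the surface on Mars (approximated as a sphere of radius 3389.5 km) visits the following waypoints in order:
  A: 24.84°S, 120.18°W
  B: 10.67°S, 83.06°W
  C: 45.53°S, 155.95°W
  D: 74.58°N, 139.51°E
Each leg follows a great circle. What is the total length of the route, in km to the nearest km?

13950 km

Leg A→B: central angle 0.6618 rad, distance 2243.3 km.
Leg B→C: central angle 1.2295 rad, distance 4167.5 km.
Leg C→D: central angle 2.2242 rad, distance 7538.8 km.
Total: 2243.3 + 4167.5 + 7538.8 ≈ 13950 km.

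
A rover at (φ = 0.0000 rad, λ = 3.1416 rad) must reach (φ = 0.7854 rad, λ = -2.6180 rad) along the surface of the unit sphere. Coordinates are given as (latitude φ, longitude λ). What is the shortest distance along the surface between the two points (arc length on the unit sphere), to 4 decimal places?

0.9117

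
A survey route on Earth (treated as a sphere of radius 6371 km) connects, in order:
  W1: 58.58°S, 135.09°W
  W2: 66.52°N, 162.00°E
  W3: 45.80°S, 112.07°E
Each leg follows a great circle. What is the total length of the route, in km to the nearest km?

28031 km

Leg W1→W2: central angle 2.3297 rad, distance 14842.5 km.
Leg W2→W3: central angle 2.0700 rad, distance 13188.1 km.
Total: 14842.5 + 13188.1 ≈ 28031 km.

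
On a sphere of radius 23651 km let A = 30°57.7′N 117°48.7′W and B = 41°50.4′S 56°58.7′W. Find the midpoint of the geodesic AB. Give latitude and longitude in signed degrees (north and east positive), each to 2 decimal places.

Central angle δ = 1.6026 rad. Interpolating on the sphere with fraction f = 0.5:
P = [sin((1−f)δ)·A + sin(fδ)·B] / sin δ = 0.7186·A + 0.7186·B in Cartesian coordinates,
giving P = (0.0042, -0.9940, -0.1097), i.e. latitude -6.30°, longitude -89.76°.

-6.30°, -89.76°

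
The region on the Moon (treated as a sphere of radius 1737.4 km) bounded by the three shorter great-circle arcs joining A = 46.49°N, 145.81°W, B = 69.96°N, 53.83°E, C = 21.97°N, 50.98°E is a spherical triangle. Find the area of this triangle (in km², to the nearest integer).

Side lengths (central angles): a = 0.8381, b = 1.9176, c = 1.0938 rad; semiperimeter s = 1.9248.
By l'Huilier's theorem, tan(E/4) = √[tan(s/2) tan((s−a)/2) tan((s−b)/2) tan((s−c)/2)], giving spherical excess E = 0.1475 rad.
Area = E·R² = 0.1475 × (1737.4)² ≈ 445344 km².

445344 km²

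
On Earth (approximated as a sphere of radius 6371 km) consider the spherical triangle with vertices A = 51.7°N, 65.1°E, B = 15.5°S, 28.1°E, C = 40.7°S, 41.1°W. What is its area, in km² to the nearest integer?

Side lengths (central angles): a = 1.1222, b = 2.2690, c = 1.3003 rad; semiperimeter s = 2.3457.
By l'Huilier's theorem, tan(E/4) = √[tan(s/2) tan((s−a)/2) tan((s−b)/2) tan((s−c)/2)], giving spherical excess E = 0.7593 rad.
Area = E·R² = 0.7593 × (6371)² ≈ 30817841 km².

30817841 km²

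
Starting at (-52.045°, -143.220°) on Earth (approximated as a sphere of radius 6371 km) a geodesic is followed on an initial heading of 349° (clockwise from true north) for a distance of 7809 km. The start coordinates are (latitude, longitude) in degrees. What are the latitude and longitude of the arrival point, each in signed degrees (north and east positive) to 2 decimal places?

17.54°, -154.07°

Angular distance δ = d/R = 7809/6371 = 1.22571 rad; initial bearing θ = 6.0912 rad.
sin φ₂ = sin φ₁ cos δ + cos φ₁ sin δ cos θ = (-0.7885)(0.3383) + (0.6150)(0.9410)(0.9816) = 0.3014, so φ₂ = 17.54°.
Δλ = atan2(sin θ sin δ cos φ₁, cos δ − sin φ₁ sin φ₂) = atan2(-0.1104, 0.5759) = -10.855°.
λ₂ = -143.220° − 10.855° = -154.07°.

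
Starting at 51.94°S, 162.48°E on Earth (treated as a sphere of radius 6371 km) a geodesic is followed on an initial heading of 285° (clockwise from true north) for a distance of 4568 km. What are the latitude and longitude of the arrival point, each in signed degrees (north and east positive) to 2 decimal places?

Angular distance δ = d/R = 4568/6371 = 0.71700 rad; initial bearing θ = 4.9742 rad.
sin φ₂ = sin φ₁ cos δ + cos φ₁ sin δ cos θ = (-0.7874)(0.7538) + (0.6165)(0.6571)(0.2588) = -0.4887, so φ₂ = -29.25°.
Δλ = atan2(sin θ sin δ cos φ₁, cos δ − sin φ₁ sin φ₂) = atan2(-0.3913, 0.3690) = -46.678°.
λ₂ = 162.480° − 46.678° = 115.80°.

-29.25°, 115.80°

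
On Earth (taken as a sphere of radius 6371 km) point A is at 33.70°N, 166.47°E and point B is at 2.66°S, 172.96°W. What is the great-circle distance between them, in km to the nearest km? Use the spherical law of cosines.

In radians: φ₁ = 0.5882, φ₂ = -0.0464, Δλ = 20.570° = 0.3590 rad.
cos c = sin φ₁ sin φ₂ + cos φ₁ cos φ₂ cos Δλ = (0.5548)(-0.0464) + (0.8320)(0.9989)(0.9362) = 0.75232,
so c = arccos(0.75232) = 0.71922 rad.
Distance = R·c = 6371 × 0.7192 ≈ 4582 km.

4582 km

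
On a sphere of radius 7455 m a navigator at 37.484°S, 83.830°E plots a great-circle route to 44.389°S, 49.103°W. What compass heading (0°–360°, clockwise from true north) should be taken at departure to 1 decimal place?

Δλ = -132.933° = -2.3201 rad.
y = sin Δλ · cos φ₂ = (-0.7322)(0.7146) = -0.5232
x = cos φ₁ sin φ₂ − sin φ₁ cos φ₂ cos Δλ = (0.7935)(-0.6995) − (-0.6085)(0.7146)(-0.6811) = -0.8513
θ = atan2(y, x) = -148.43°; adding 360° gives 211.6°.

211.6°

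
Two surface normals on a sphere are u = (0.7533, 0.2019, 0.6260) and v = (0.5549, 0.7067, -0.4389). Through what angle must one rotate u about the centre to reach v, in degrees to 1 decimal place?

u·v = 0.2859; |u| = 1.0001, |v| = 1.0000.
cos θ = (u·v)/(|u||v|) = 0.2859, so θ = 73.4°.

73.4°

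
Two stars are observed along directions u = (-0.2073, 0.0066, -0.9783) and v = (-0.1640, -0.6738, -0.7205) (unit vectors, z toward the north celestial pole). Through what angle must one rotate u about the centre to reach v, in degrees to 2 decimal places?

u·v = 0.7344; |u| = 1.0000, |v| = 1.0000.
cos θ = (u·v)/(|u||v|) = 0.7344, so θ = 42.75°.

42.75°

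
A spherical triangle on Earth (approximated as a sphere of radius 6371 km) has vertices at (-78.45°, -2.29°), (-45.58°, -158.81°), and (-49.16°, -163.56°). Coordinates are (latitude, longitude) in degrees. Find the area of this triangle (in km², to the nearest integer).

Side lengths (central angles): a = 0.0840, b = 0.9056, c = 0.9628 rad; semiperimeter s = 0.9762.
By l'Huilier's theorem, tan(E/4) = √[tan(s/2) tan((s−a)/2) tan((s−b)/2) tan((s−c)/2)], giving spherical excess E = 0.0310 rad.
Area = E·R² = 0.0310 × (6371)² ≈ 1257673 km².

1257673 km²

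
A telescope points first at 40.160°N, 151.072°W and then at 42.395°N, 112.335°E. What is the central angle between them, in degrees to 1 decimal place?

68.3°

In radians: φ₁ = 0.7009, φ₂ = 0.7399, Δλ = -96.593° = -1.6859 rad.
Haversine: a = sin²(Δφ/2) + cos φ₁ cos φ₂ sin²(Δλ/2) = 0.0004 + (0.7642)(0.7385)(0.5574) = 0.31499.
Central angle c = 2·arcsin(√a) = 1.19176 rad.
So the angular separation is 68.3°.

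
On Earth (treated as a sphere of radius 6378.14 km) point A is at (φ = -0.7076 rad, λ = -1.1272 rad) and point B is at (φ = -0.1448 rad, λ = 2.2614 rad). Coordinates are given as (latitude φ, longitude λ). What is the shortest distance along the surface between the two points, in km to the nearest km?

Let φ₁ = -0.7076 rad, φ₂ = -0.1448 rad, and Δλ = -2.8946 rad.
cos c = sin φ₁ sin φ₂ + cos φ₁ cos φ₂ cos Δλ = (-0.6500)(-0.1443) + (0.7599)(0.9895)(-0.9696) = -0.63535,
so c = arccos(-0.63535) = 2.25926 rad.
Distance = R·c = 6378.14 × 2.2593 ≈ 14410 km.

14410 km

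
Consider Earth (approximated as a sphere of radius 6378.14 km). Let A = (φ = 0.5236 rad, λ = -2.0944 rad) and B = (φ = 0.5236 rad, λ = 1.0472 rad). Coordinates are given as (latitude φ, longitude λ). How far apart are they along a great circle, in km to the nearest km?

13358 km

In radians: φ₁ = 0.5236, φ₂ = 0.5236, Δλ = -180.000° = -3.1416 rad.
cos c = sin φ₁ sin φ₂ + cos φ₁ cos φ₂ cos Δλ = (0.5000)(0.5000) + (0.8660)(0.8660)(-1.0000) = -0.50000,
so c = arccos(-0.50000) = 2.09439 rad.
Distance = R·c = 6378.14 × 2.0944 ≈ 13358 km.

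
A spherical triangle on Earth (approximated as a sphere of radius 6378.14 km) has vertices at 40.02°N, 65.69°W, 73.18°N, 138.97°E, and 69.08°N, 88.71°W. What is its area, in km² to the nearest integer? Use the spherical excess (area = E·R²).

1713797 km²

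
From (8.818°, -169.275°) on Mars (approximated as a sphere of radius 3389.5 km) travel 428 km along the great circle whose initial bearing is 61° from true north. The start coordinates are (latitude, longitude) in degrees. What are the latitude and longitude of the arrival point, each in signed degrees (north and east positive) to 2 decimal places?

12.26°, -162.80°

Angular distance δ = d/R = 428/3389.5 = 0.12627 rad; initial bearing θ = 1.0647 rad.
sin φ₂ = sin φ₁ cos δ + cos φ₁ sin δ cos θ = (0.1533)(0.9920) + (0.9882)(0.1259)(0.4848) = 0.2124, so φ₂ = 12.26°.
Δλ = atan2(sin θ sin δ cos φ₁, cos δ − sin φ₁ sin φ₂) = atan2(0.1088, 0.9595) = 6.472°.
λ₂ = -169.275° + 6.472° = -162.80°.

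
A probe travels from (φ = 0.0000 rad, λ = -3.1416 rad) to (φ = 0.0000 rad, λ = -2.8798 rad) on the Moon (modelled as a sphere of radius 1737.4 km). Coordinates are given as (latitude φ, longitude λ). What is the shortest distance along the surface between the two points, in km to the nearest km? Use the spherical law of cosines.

Let φ₁ = 0.0000 rad, φ₂ = 0.0000 rad, and Δλ = 0.2618 rad.
cos c = sin φ₁ sin φ₂ + cos φ₁ cos φ₂ cos Δλ = (0.0000)(0.0000) + (1.0000)(1.0000)(0.9659) = 0.96593,
so c = arccos(0.96593) = 0.26180 rad.
Distance = R·c = 1737.4 × 0.2618 ≈ 455 km.

455 km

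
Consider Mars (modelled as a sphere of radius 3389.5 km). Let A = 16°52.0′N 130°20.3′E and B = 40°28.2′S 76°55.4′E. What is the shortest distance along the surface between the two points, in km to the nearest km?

4483 km

In radians: φ₁ = 0.2944, φ₂ = -0.7063, Δλ = -53.415° = -0.9323 rad.
cos c = sin φ₁ sin φ₂ + cos φ₁ cos φ₂ cos Δλ = (0.2901)(-0.6490) + (0.9570)(0.7607)(0.5960) = 0.24559,
so c = arccos(0.24559) = 1.32267 rad.
Distance = R·c = 3389.5 × 1.3227 ≈ 4483 km.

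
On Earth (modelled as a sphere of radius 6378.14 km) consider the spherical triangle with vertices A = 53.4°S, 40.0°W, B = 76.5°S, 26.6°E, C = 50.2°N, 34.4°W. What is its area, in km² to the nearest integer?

Side lengths (central angles): a = 2.3112, b = 1.8100, c = 0.5810 rad; semiperimeter s = 2.3511.
By l'Huilier's theorem, tan(E/4) = √[tan(s/2) tan((s−a)/2) tan((s−b)/2) tan((s−c)/2)], giving spherical excess E = 0.5066 rad.
Area = E·R² = 0.5066 × (6378.14)² ≈ 20609043 km².

20609043 km²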